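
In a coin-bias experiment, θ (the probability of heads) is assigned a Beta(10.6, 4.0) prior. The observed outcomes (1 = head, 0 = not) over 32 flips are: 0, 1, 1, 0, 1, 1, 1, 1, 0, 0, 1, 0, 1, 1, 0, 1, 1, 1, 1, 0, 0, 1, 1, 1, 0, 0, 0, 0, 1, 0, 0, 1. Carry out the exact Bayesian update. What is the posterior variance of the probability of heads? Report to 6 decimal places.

The Beta prior is conjugate to a Binomial/Bernoulli likelihood; the update adds successes to α and failures to β.
Posterior: Beta(α+k, β+n−k) = Beta(10.6+18, 4.0+14) = Beta(28.6, 18.0).
Var = αβ/((α+β)²(α+β+1)) = 28.6·18.0/(46.6²·47.6) = 0.004980.

0.004980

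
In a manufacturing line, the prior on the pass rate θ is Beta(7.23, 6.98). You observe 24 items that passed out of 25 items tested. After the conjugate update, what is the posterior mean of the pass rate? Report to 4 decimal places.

The Beta prior is conjugate to a Binomial/Bernoulli likelihood; the update adds successes to α and failures to β.
Posterior: Beta(α+k, β+n−k) = Beta(7.23+24, 6.98+1) = Beta(31.23, 7.98).
Posterior mean = α/(α+β) = 31.23/39.21 = 0.7965.

0.7965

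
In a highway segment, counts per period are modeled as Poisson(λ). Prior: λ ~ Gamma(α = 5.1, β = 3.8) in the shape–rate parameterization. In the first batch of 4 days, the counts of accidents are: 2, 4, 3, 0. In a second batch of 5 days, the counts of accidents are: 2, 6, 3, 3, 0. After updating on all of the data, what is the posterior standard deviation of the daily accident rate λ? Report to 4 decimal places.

0.4141

With a Gamma(shape α, rate β) prior, the Poisson likelihood is conjugate: the posterior is Gamma(α + ΣXᵢ, β + n).
Batch 1: sum of counts S = 9 over n = 4 days.
After batch 1: Gamma(α+S, β+n) = Gamma(5.1+9, 3.8+4) = Gamma(14.1, 7.8).
Batch 2: sum of counts S = 14 over n = 5 days.
After batch 2: Gamma(α+S, β+n) = Gamma(14.1+14, 7.8+5) = Gamma(28.1, 12.8).
SD = √α/β = √28.1/12.8 = 0.4141.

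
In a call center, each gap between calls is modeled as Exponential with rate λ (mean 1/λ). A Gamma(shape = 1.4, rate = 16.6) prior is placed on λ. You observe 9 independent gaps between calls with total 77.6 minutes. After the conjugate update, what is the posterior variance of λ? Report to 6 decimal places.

With a Gamma(shape α, rate β) prior on the exponential rate λ, the posterior after n observations with total T = Σxᵢ is Gamma(α+n, β+T).
Posterior: Gamma(1.4+9, 16.6+77.6) = Gamma(10.4, 94.2).
Var = α/β² = 0.001172.

0.001172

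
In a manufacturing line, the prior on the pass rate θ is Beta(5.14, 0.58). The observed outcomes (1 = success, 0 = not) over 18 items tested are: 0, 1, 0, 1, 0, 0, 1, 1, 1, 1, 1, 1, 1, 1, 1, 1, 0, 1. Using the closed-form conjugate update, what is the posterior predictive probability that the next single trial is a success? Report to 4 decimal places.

0.7648

The Beta prior is conjugate to a Binomial/Bernoulli likelihood; the update adds successes to α and failures to β.
Posterior: Beta(α+k, β+n−k) = Beta(5.14+13, 0.58+5) = Beta(18.14, 5.58).
For a single future Bernoulli trial, P(success | data) = α/(α+β) = 0.7648.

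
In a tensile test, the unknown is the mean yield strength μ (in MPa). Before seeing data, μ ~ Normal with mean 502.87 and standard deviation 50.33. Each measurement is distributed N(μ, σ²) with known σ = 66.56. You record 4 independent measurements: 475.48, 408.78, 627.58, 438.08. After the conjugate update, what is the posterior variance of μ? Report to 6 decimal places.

For Normal data with known variance σ², a Normal(μ₀, σ₀²) prior on μ is conjugate. Posterior precision = 1/σ₀² + n/σ²; posterior mean is the precision-weighted average of μ₀ and x̄.
σ₀² = 50.33² = 2533.1089, σ² = 66.56² = 4430.2336; σ² + n·σ₀² = 4430.2336 + 4·2533.1089 = 14562.6692.
Posterior precision = 1/σ₀² + n/σ² = 1/2533.1089 + 4/4430.2336 = (σ² + n·σ₀²)/(σ₀²σ²) = 14562.6692/(2533.1089·4430.2336); posterior variance σₙ² = σ₀²σ²/(σ² + n·σ₀²) = 2533.1089·4430.2336/14562.6692 = 770.618628.

770.618628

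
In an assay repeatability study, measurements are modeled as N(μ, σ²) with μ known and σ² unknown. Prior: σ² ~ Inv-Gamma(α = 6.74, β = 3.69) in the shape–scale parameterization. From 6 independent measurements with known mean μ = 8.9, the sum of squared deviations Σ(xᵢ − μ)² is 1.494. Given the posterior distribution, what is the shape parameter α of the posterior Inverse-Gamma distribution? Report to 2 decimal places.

9.74

With known mean μ and an Inverse-Gamma(α, β) prior on σ², the Normal likelihood is conjugate: posterior is Inv-Gamma(α + n/2, β + Σ(xᵢ−μ)²/2).
Posterior: Inv-Gamma(6.74 + 6/2, 3.69 + 1.494/2) = Inv-Gamma(9.74, 4.4370).
Posterior α = 9.74.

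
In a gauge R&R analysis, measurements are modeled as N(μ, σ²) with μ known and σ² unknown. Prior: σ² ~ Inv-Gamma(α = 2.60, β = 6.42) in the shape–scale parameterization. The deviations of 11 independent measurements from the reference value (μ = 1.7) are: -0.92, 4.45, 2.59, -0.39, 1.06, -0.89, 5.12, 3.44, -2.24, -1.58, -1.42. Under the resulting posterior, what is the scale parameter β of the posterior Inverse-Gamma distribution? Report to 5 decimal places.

With known mean μ and an Inverse-Gamma(α, β) prior on σ², the Normal likelihood is conjugate: posterior is Inv-Gamma(α + n/2, β + Σ(xᵢ−μ)²/2).
Σ(xᵢ−μ)² = (-0.92)² + (4.45)² + (2.59)² + (-0.39)² + (1.06)² + (-0.89)² + (5.12)² + (3.44)² + (-2.24)² + (-1.58)² + (-1.42)² = 77.0032.
Posterior: Inv-Gamma(2.60 + 11/2, 6.42 + 77.0032/2) = Inv-Gamma(8.10, 44.92160).
Posterior β = 44.92160.

44.92160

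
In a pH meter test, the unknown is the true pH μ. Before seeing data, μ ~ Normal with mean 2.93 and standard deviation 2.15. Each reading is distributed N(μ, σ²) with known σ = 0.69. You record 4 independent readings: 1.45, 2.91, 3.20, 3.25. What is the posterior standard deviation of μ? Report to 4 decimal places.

For Normal data with known variance σ², a Normal(μ₀, σ₀²) prior on μ is conjugate. Posterior precision = 1/σ₀² + n/σ²; posterior mean is the precision-weighted average of μ₀ and x̄.
σ₀² = 2.15² = 4.6225, σ² = 0.69² = 0.4761; σ² + n·σ₀² = 0.4761 + 4·4.6225 = 18.9661.
Posterior precision = 1/σ₀² + n/σ² = 1/4.6225 + 4/0.4761 = (σ² + n·σ₀²)/(σ₀²σ²) = 18.9661/(4.6225·0.4761); posterior variance σₙ² = σ₀²σ²/(σ² + n·σ₀²) = 4.6225·0.4761/18.9661 = 0.116037.
Posterior SD = √σₙ² = √(4.6225·0.4761/18.9661) = 0.3406.

0.3406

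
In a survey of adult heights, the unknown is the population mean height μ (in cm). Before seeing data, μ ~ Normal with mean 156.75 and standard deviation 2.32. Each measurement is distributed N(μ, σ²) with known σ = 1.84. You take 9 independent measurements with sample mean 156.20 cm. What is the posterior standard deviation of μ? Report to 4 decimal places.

For Normal data with known variance σ², a Normal(μ₀, σ₀²) prior on μ is conjugate. Posterior precision = 1/σ₀² + n/σ²; posterior mean is the precision-weighted average of μ₀ and x̄.
σ₀² = 2.32² = 5.3824, σ² = 1.84² = 3.3856; σ² + n·σ₀² = 3.3856 + 9·5.3824 = 51.8272.
Posterior precision = 1/σ₀² + n/σ² = 1/5.3824 + 9/3.3856 = (σ² + n·σ₀²)/(σ₀²σ²) = 51.8272/(5.3824·3.3856); posterior variance σₙ² = σ₀²σ²/(σ² + n·σ₀²) = 5.3824·3.3856/51.8272 = 0.351604.
Posterior SD = √σₙ² = √(5.3824·3.3856/51.8272) = 0.5930.

0.5930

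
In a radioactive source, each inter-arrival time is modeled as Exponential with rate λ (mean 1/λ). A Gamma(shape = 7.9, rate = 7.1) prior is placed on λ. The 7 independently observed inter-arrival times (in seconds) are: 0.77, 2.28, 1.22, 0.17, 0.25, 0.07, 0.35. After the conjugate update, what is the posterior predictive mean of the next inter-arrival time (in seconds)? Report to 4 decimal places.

0.8784

With a Gamma(shape α, rate β) prior on the exponential rate λ, the posterior after n observations with total T = Σxᵢ is Gamma(α+n, β+T).
Sum of observations T = 5.11 seconds; n = 7.
Posterior: Gamma(7.9+7, 7.1+5.11) = Gamma(14.9, 12.21).
The predictive distribution for the next observation is Lomax; its mean is β/(α−1) = 12.21/13.9 = 0.8784.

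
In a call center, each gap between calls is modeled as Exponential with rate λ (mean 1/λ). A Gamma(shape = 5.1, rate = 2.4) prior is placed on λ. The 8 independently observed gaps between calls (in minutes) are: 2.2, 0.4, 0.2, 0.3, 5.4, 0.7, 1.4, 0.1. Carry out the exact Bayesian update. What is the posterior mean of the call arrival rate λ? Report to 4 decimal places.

With a Gamma(shape α, rate β) prior on the exponential rate λ, the posterior after n observations with total T = Σxᵢ is Gamma(α+n, β+T).
Sum of observations T = 10.7 minutes; n = 8.
Posterior: Gamma(5.1+8, 2.4+10.7) = Gamma(13.1, 13.1).
Posterior mean of λ = α/β = 13.1/13.1 = 1.0000.

1.0000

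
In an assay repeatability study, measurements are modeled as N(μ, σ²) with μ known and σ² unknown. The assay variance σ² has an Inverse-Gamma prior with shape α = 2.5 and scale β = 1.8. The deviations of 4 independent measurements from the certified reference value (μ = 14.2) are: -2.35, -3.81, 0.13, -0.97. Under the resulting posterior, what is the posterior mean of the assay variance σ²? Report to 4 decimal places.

With known mean μ and an Inverse-Gamma(α, β) prior on σ², the Normal likelihood is conjugate: posterior is Inv-Gamma(α + n/2, β + Σ(xᵢ−μ)²/2).
Σ(xᵢ−μ)² = (-2.35)² + (-3.81)² + (0.13)² + (-0.97)² = 20.9964.
Posterior: Inv-Gamma(2.5 + 4/2, 1.8 + 20.9964/2) = Inv-Gamma(4.50, 12.29820).
E[σ²|data] = β/(α−1) = 12.29820/3.50 = 3.5138.

3.5138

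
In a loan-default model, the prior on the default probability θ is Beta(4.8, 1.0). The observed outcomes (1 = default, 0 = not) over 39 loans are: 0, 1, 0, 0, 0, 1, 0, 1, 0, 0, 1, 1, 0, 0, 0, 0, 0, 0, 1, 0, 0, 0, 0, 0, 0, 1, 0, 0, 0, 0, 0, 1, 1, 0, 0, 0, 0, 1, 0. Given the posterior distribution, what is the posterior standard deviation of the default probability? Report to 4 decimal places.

0.0695

The Beta prior is conjugate to a Binomial/Bernoulli likelihood; the update adds successes to α and failures to β.
Posterior: Beta(α+k, β+n−k) = Beta(4.8+10, 1.0+29) = Beta(14.8, 30.0).
Var = αβ/((α+β)²(α+β+1)) = 14.8·30.0/(44.8²·45.8) = 0.00483016; SD = √0.00483016 = 0.0695.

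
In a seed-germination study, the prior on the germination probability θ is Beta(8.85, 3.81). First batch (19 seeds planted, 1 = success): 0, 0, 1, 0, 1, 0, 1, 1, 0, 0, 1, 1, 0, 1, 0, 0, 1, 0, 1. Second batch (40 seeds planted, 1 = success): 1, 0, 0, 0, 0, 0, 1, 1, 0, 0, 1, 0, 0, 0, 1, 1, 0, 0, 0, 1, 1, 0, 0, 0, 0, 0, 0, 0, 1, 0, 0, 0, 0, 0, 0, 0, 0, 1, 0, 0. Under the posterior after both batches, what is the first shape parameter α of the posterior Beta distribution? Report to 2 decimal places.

The Beta prior is conjugate to a Binomial/Bernoulli likelihood; the update adds successes to α and failures to β.
After batch 1: Beta(8.85+9, 3.81+10) = Beta(17.85, 13.81).
After batch 2: Beta(17.85+10, 13.81+30) = Beta(27.85, 43.81).
Posterior α = 27.85.

27.85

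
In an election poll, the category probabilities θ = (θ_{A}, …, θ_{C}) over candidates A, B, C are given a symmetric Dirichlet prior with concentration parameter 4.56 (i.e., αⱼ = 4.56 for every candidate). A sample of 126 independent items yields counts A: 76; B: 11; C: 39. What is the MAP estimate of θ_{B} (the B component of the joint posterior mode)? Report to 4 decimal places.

0.1065

The Dirichlet prior is conjugate to the Multinomial likelihood: each posterior αⱼ = prior αⱼ + observed count nⱼ.
Posterior concentration: (80.56, 15.56, 43.56), total = 139.68.
Joint mode component: (α_{B}−1)/(Σα−K) = 14.56/136.68 = 0.1065.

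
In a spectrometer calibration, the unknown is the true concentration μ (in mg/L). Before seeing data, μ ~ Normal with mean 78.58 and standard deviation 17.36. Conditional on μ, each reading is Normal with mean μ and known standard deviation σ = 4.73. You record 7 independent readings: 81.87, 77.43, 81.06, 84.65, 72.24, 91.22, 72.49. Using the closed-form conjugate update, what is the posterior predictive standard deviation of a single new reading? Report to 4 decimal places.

5.0533

For Normal data with known variance σ², a Normal(μ₀, σ₀²) prior on μ is conjugate. Posterior precision = 1/σ₀² + n/σ²; posterior mean is the precision-weighted average of μ₀ and x̄.
σ₀² = 17.36² = 301.3696, σ² = 4.73² = 22.3729; σ² + n·σ₀² = 22.3729 + 7·301.3696 = 2131.9601.
Posterior precision = 1/σ₀² + n/σ² = 1/301.3696 + 7/22.3729 = (σ² + n·σ₀²)/(σ₀²σ²) = 2131.9601/(301.3696·22.3729); posterior variance σₙ² = σ₀²σ²/(σ² + n·σ₀²) = 301.3696·22.3729/2131.9601 = 3.162588.
Predictive variance for one new observation = σₙ² + σ² = 301.3696·22.3729/2131.9601 + 22.3729 = σ²·(σ₀² + 2131.9601)/2131.9601 = 22.3729·2433.3297/2131.9601 = 25.535488; SD = √(22.3729·2433.3297/2131.9601) = 5.0533.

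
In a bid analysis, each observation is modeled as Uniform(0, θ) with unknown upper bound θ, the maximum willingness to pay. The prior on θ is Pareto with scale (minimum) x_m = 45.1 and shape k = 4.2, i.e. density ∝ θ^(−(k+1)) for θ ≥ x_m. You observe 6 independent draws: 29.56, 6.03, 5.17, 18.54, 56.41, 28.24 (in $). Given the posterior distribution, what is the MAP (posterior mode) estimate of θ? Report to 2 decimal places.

56.41

A Pareto(scale x_m, shape k) prior on the upper bound θ of Uniform(0, θ) is conjugate: posterior is Pareto(max(x_m, max xᵢ), k + n).
Sample maximum = 56.41; prior scale x_m = 45.1 → posterior scale = max = 56.41.
Posterior shape = 4.2 + 6 = 10.2.
The Pareto density is decreasing on [x_m, ∞), so the mode is x_m = 56.41.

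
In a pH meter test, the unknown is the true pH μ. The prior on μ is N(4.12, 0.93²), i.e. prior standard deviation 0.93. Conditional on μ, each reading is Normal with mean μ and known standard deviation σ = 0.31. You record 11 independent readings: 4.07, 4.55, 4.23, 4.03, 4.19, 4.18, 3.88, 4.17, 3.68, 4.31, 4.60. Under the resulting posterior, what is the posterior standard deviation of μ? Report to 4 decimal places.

0.0930

For Normal data with known variance σ², a Normal(μ₀, σ₀²) prior on μ is conjugate. Posterior precision = 1/σ₀² + n/σ²; posterior mean is the precision-weighted average of μ₀ and x̄.
σ₀² = 0.93² = 0.8649, σ² = 0.31² = 0.0961; σ² + n·σ₀² = 0.0961 + 11·0.8649 = 9.61.
Posterior precision = 1/σ₀² + n/σ² = 1/0.8649 + 11/0.0961 = (σ² + n·σ₀²)/(σ₀²σ²) = 9.61/(0.8649·0.0961); posterior variance σₙ² = σ₀²σ²/(σ² + n·σ₀²) = 0.8649·0.0961/9.61 = 0.008649.
Posterior SD = √σₙ² = √(0.8649·0.0961/9.61) = 0.0930.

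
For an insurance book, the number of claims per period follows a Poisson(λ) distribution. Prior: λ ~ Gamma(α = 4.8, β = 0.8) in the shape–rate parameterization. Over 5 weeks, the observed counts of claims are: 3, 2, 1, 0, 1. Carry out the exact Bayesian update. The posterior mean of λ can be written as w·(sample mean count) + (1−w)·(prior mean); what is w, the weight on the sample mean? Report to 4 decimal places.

With a Gamma(shape α, rate β) prior, the Poisson likelihood is conjugate: the posterior is Gamma(α + ΣXᵢ, β + n).
Posterior mean = (α₀+S)/(β₀+n) = [n/(β₀+n)]·(S/n) + [β₀/(β₀+n)]·(α₀/β₀), so only n and β₀ enter the weight.
Weight on data w = n/(β₀+n) = 5/(0.8+5) = 5/5.8 = 0.8621.

0.8621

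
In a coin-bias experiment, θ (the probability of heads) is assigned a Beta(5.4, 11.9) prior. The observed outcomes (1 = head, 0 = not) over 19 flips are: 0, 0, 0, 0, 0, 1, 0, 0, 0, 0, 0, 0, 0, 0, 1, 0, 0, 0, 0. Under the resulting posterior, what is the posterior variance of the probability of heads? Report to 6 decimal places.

The Beta prior is conjugate to a Binomial/Bernoulli likelihood; the update adds successes to α and failures to β.
Posterior: Beta(α+k, β+n−k) = Beta(5.4+2, 11.9+17) = Beta(7.4, 28.9).
Var = αβ/((α+β)²(α+β+1)) = 7.4·28.9/(36.3²·37.3) = 0.004351.

0.004351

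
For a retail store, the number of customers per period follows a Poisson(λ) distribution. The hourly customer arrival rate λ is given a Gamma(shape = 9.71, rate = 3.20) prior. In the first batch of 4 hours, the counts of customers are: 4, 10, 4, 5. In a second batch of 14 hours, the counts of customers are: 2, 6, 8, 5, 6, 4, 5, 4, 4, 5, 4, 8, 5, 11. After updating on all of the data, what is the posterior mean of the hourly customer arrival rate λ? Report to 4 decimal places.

With a Gamma(shape α, rate β) prior, the Poisson likelihood is conjugate: the posterior is Gamma(α + ΣXᵢ, β + n).
Batch 1: sum of counts S = 23 over n = 4 hours.
After batch 1: Gamma(α+S, β+n) = Gamma(9.71+23, 3.20+4) = Gamma(32.71, 7.20).
Batch 2: sum of counts S = 77 over n = 14 hours.
After batch 2: Gamma(α+S, β+n) = Gamma(32.71+77, 7.20+14) = Gamma(109.71, 21.20).
Posterior mean = α/β = 109.71/21.20 = 5.1750.

5.1750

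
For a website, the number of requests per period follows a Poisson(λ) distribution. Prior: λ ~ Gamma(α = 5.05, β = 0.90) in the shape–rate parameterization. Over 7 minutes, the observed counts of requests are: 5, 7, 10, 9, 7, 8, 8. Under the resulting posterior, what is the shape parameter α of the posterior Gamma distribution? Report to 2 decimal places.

With a Gamma(shape α, rate β) prior, the Poisson likelihood is conjugate: the posterior is Gamma(α + ΣXᵢ, β + n).
Sum of counts S = 54 over n = 7 minutes.
Posterior: Gamma(α+S, β+n) = Gamma(5.05+54, 0.90+7) = Gamma(59.05, 7.90).
Posterior α = 59.05.

59.05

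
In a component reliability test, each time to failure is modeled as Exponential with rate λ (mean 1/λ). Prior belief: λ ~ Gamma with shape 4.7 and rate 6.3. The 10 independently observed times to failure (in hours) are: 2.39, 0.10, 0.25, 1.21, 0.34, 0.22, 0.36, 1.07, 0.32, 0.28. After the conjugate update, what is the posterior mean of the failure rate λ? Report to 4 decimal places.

With a Gamma(shape α, rate β) prior on the exponential rate λ, the posterior after n observations with total T = Σxᵢ is Gamma(α+n, β+T).
Sum of observations T = 6.54 hours; n = 10.
Posterior: Gamma(4.7+10, 6.3+6.54) = Gamma(14.7, 12.84).
Posterior mean of λ = α/β = 14.7/12.84 = 1.1449.

1.1449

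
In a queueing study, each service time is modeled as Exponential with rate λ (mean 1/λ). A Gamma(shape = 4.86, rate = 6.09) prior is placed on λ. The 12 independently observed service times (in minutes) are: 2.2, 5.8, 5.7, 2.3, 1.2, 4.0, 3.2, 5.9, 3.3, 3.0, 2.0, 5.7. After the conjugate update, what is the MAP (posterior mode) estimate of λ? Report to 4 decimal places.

0.3147

With a Gamma(shape α, rate β) prior on the exponential rate λ, the posterior after n observations with total T = Σxᵢ is Gamma(α+n, β+T).
Sum of observations T = 44.3 minutes; n = 12.
Posterior: Gamma(4.86+12, 6.09+44.3) = Gamma(16.86, 50.39).
Mode = (α−1)/β = 0.3147.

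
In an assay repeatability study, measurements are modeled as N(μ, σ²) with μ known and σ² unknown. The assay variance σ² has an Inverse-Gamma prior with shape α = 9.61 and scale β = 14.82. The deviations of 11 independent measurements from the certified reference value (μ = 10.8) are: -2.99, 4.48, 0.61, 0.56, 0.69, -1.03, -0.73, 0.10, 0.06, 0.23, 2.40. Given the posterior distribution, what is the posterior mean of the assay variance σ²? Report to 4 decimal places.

With known mean μ and an Inverse-Gamma(α, β) prior on σ², the Normal likelihood is conjugate: posterior is Inv-Gamma(α + n/2, β + Σ(xᵢ−μ)²/2).
Σ(xᵢ−μ)² = (-2.99)² + (4.48)² + (0.61)² + (0.56)² + (0.69)² + (-1.03)² + (-0.73)² + (0.10)² + (0.06)² + (0.23)² + (2.40)² = 37.5926.
Posterior: Inv-Gamma(9.61 + 11/2, 14.82 + 37.5926/2) = Inv-Gamma(15.11, 33.61630).
E[σ²|data] = β/(α−1) = 33.61630/14.11 = 2.3824.

2.3824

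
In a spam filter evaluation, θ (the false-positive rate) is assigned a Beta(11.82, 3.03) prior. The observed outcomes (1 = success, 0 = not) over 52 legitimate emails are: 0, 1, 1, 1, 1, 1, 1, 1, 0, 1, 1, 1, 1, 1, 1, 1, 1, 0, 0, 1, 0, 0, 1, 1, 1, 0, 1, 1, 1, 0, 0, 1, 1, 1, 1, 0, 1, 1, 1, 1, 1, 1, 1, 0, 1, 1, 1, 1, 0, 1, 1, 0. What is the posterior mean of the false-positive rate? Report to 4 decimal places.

0.7602

The Beta prior is conjugate to a Binomial/Bernoulli likelihood; the update adds successes to α and failures to β.
Posterior: Beta(α+k, β+n−k) = Beta(11.82+39, 3.03+13) = Beta(50.82, 16.03).
Posterior mean = α/(α+β) = 50.82/66.85 = 0.7602.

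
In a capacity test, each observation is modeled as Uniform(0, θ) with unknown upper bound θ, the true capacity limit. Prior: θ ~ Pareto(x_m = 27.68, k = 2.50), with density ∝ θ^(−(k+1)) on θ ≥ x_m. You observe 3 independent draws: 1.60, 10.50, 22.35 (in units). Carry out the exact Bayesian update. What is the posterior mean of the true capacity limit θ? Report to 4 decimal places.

A Pareto(scale x_m, shape k) prior on the upper bound θ of Uniform(0, θ) is conjugate: posterior is Pareto(max(x_m, max xᵢ), k + n).
Sample maximum = 22.35; prior scale x_m = 27.68 → posterior scale = max = 27.68.
Posterior shape = 2.50 + 3 = 5.50.
E[θ|data] = k·x_m/(k−1) = 5.50·27.68/4.50 = 33.8311.

33.8311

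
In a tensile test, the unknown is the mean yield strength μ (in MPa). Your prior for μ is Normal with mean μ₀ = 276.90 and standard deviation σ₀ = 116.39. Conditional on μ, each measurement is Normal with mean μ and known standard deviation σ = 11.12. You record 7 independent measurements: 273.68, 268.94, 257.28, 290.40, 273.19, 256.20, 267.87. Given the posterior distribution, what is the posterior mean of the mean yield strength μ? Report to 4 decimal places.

269.6609

For Normal data with known variance σ², a Normal(μ₀, σ₀²) prior on μ is conjugate. Posterior precision = 1/σ₀² + n/σ²; posterior mean is the precision-weighted average of μ₀ and x̄.
Σxᵢ = 273.68 + 268.94 + 257.28 + 290.40 + 273.19 + 256.20 + 267.87 = 1887.56, so n·x̄ = 1887.56.
σ₀² = 116.39² = 13546.6321, σ² = 11.12² = 123.6544; σ² + n·σ₀² = 123.6544 + 7·13546.6321 = 94950.0791.
Posterior mean = (μ₀/σ₀² + n·x̄/σ²)/(1/σ₀² + n/σ²) = (σ²·μ₀ + σ₀²·n·x̄)/(σ² + n·σ₀²) = (123.6544·276.90 + 13546.6321·1887.56)/94950.0791 = 25604320.790036/94950.0791 = 269.6609.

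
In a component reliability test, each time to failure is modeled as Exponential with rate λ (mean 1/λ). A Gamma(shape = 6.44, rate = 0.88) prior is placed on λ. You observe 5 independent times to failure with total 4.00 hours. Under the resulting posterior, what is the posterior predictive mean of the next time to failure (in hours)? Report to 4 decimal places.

0.4674

With a Gamma(shape α, rate β) prior on the exponential rate λ, the posterior after n observations with total T = Σxᵢ is Gamma(α+n, β+T).
Posterior: Gamma(6.44+5, 0.88+4.00) = Gamma(11.44, 4.88).
The predictive distribution for the next observation is Lomax; its mean is β/(α−1) = 4.88/10.44 = 0.4674.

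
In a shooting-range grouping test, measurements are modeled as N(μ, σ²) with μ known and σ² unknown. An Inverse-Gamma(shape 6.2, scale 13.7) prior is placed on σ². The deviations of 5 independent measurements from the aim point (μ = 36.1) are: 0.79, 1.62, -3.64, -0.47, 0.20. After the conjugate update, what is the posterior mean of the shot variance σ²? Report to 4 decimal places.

2.8675

With known mean μ and an Inverse-Gamma(α, β) prior on σ², the Normal likelihood is conjugate: posterior is Inv-Gamma(α + n/2, β + Σ(xᵢ−μ)²/2).
Σ(xᵢ−μ)² = (0.79)² + (1.62)² + (-3.64)² + (-0.47)² + (0.20)² = 16.7590.
Posterior: Inv-Gamma(6.2 + 5/2, 13.7 + 16.7590/2) = Inv-Gamma(8.70, 22.07950).
E[σ²|data] = β/(α−1) = 22.07950/7.70 = 2.8675.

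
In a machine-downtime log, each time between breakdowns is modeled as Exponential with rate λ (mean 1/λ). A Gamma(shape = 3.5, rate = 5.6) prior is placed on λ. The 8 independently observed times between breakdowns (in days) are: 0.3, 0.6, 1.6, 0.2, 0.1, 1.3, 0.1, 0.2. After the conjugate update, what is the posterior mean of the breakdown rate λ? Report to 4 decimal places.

With a Gamma(shape α, rate β) prior on the exponential rate λ, the posterior after n observations with total T = Σxᵢ is Gamma(α+n, β+T).
Sum of observations T = 4.4 days; n = 8.
Posterior: Gamma(3.5+8, 5.6+4.4) = Gamma(11.5, 10.0).
Posterior mean of λ = α/β = 11.5/10.0 = 1.1500.

1.1500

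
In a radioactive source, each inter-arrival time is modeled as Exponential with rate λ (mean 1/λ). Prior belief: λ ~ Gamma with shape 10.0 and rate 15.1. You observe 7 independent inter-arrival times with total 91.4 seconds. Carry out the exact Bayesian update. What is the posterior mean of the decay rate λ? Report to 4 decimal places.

0.1596

With a Gamma(shape α, rate β) prior on the exponential rate λ, the posterior after n observations with total T = Σxᵢ is Gamma(α+n, β+T).
Posterior: Gamma(10.0+7, 15.1+91.4) = Gamma(17.0, 106.5).
Posterior mean of λ = α/β = 17.0/106.5 = 0.1596.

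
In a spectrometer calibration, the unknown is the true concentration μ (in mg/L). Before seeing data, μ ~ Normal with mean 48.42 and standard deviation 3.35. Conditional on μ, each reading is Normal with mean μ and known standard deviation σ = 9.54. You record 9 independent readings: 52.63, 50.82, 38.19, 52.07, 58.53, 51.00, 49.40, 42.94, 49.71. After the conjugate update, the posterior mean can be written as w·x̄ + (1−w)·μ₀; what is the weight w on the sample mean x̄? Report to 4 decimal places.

0.5260

For Normal data with known variance σ², a Normal(μ₀, σ₀²) prior on μ is conjugate. Posterior precision = 1/σ₀² + n/σ²; posterior mean is the precision-weighted average of μ₀ and x̄.
σ₀² = 3.35² = 11.2225, σ² = 9.54² = 91.0116. Prior precision 1/σ₀² = 1/11.2225; data precision n/σ² = 9/91.0116.
w = (n/σ²)/(1/σ₀² + n/σ²) = n·σ₀²/(σ² + n·σ₀²) = 9·11.2225/(91.0116 + 9·11.2225) = 101.0025/192.0141 = 0.5260.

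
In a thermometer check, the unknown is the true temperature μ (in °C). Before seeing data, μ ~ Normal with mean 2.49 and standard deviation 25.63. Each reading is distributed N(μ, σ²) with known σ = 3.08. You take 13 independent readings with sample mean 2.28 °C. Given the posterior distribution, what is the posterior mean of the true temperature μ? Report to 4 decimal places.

2.2802

For Normal data with known variance σ², a Normal(μ₀, σ₀²) prior on μ is conjugate. Posterior precision = 1/σ₀² + n/σ²; posterior mean is the precision-weighted average of μ₀ and x̄.
n·x̄ = 13·2.28 = 29.64.
σ₀² = 25.63² = 656.8969, σ² = 3.08² = 9.4864; σ² + n·σ₀² = 9.4864 + 13·656.8969 = 8549.1461.
Posterior mean = (μ₀/σ₀² + n·x̄/σ²)/(1/σ₀² + n/σ²) = (σ²·μ₀ + σ₀²·n·x̄)/(σ² + n·σ₀²) = (9.4864·2.49 + 656.8969·29.64)/8549.1461 = 19494.045252/8549.1461 = 2.2802.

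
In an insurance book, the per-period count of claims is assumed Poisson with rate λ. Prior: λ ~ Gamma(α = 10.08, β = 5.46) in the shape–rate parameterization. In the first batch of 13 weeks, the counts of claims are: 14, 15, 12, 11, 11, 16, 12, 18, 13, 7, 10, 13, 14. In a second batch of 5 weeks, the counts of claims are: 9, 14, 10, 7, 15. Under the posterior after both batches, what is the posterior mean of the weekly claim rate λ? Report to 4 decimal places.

With a Gamma(shape α, rate β) prior, the Poisson likelihood is conjugate: the posterior is Gamma(α + ΣXᵢ, β + n).
Batch 1: sum of counts S = 166 over n = 13 weeks.
After batch 1: Gamma(α+S, β+n) = Gamma(10.08+166, 5.46+13) = Gamma(176.08, 18.46).
Batch 2: sum of counts S = 55 over n = 5 weeks.
After batch 2: Gamma(α+S, β+n) = Gamma(176.08+55, 18.46+5) = Gamma(231.08, 23.46).
Posterior mean = α/β = 231.08/23.46 = 9.8500.

9.8500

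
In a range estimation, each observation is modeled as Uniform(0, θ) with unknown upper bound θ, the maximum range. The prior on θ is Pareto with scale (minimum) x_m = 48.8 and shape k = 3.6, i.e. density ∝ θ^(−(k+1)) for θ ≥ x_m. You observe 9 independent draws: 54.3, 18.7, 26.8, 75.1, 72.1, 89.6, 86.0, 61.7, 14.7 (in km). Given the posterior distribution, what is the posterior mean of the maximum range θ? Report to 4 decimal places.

97.3241

A Pareto(scale x_m, shape k) prior on the upper bound θ of Uniform(0, θ) is conjugate: posterior is Pareto(max(x_m, max xᵢ), k + n).
Sample maximum = 89.6; prior scale x_m = 48.8 → posterior scale = max = 89.6.
Posterior shape = 3.6 + 9 = 12.6.
E[θ|data] = k·x_m/(k−1) = 12.6·89.6/11.6 = 97.3241.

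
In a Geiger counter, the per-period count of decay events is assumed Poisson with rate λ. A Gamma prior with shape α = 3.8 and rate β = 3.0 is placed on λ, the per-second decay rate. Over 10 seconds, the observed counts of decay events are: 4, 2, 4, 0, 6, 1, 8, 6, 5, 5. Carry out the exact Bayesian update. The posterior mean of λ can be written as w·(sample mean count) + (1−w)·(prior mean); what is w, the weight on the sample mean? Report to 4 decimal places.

With a Gamma(shape α, rate β) prior, the Poisson likelihood is conjugate: the posterior is Gamma(α + ΣXᵢ, β + n).
Posterior mean = (α₀+S)/(β₀+n) = [n/(β₀+n)]·(S/n) + [β₀/(β₀+n)]·(α₀/β₀), so only n and β₀ enter the weight.
Weight on data w = n/(β₀+n) = 10/(3.0+10) = 10/13.0 = 0.7692.

0.7692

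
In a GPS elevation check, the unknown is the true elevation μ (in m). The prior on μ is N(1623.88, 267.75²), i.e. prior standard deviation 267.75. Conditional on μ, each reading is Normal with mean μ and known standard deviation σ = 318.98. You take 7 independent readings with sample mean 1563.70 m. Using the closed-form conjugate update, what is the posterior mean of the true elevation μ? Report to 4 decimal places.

For Normal data with known variance σ², a Normal(μ₀, σ₀²) prior on μ is conjugate. Posterior precision = 1/σ₀² + n/σ²; posterior mean is the precision-weighted average of μ₀ and x̄.
n·x̄ = 7·1563.70 = 10945.9.
σ₀² = 267.75² = 71690.0625, σ² = 318.98² = 101748.2404; σ² + n·σ₀² = 101748.2404 + 7·71690.0625 = 603578.6779.
Posterior mean = (μ₀/σ₀² + n·x̄/σ²)/(1/σ₀² + n/σ²) = (σ²·μ₀ + σ₀²·n·x̄)/(σ² + n·σ₀²) = (101748.2404·1623.88 + 71690.0625·10945.9)/603578.6779 = 949939187.739502/603578.6779 = 1573.8448.

1573.8448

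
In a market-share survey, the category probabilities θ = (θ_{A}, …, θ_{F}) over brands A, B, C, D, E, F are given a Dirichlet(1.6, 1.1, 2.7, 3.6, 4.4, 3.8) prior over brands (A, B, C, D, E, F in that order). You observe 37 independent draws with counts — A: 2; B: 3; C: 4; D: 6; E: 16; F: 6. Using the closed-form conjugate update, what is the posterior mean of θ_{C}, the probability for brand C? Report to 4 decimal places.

The Dirichlet prior is conjugate to the Multinomial likelihood: each posterior αⱼ = prior αⱼ + observed count nⱼ.
Posterior concentration: (3.6, 4.1, 6.7, 9.6, 20.4, 9.8), total = 54.2.
E[θ_{C}|data] = α_{C}/Σα = 6.7/54.2 = 0.1236.

0.1236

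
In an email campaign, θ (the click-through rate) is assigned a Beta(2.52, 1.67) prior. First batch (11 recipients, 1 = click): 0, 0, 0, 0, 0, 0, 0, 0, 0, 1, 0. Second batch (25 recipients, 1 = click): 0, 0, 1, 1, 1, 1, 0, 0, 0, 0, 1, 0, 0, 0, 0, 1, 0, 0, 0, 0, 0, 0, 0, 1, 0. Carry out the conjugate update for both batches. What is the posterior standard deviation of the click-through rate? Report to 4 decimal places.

The Beta prior is conjugate to a Binomial/Bernoulli likelihood; the update adds successes to α and failures to β.
After batch 1: Beta(2.52+1, 1.67+10) = Beta(3.52, 11.67).
After batch 2: Beta(3.52+7, 11.67+18) = Beta(10.52, 29.67).
Var = αβ/((α+β)²(α+β+1)) = 10.52·29.67/(40.19²·41.19) = 0.00469143; SD = √0.00469143 = 0.0685.

0.0685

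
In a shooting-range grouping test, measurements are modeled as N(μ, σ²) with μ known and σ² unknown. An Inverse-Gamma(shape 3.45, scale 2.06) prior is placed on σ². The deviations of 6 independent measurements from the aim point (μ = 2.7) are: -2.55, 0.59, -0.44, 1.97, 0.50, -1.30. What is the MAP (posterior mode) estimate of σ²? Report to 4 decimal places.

1.1399

With known mean μ and an Inverse-Gamma(α, β) prior on σ², the Normal likelihood is conjugate: posterior is Inv-Gamma(α + n/2, β + Σ(xᵢ−μ)²/2).
Σ(xᵢ−μ)² = (-2.55)² + (0.59)² + (-0.44)² + (1.97)² + (0.50)² + (-1.30)² = 12.8651.
Posterior: Inv-Gamma(3.45 + 6/2, 2.06 + 12.8651/2) = Inv-Gamma(6.45, 8.49255).
Mode = β/(α+1) = 8.49255/7.45 = 1.1399.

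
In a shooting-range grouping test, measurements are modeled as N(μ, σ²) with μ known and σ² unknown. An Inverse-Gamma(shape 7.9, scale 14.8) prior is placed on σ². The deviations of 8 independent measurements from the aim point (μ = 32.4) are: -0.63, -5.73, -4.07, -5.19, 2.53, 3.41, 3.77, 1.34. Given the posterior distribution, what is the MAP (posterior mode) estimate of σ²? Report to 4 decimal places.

With known mean μ and an Inverse-Gamma(α, β) prior on σ², the Normal likelihood is conjugate: posterior is Inv-Gamma(α + n/2, β + Σ(xᵢ−μ)²/2).
Σ(xᵢ−μ)² = (-0.63)² + (-5.73)² + (-4.07)² + (-5.19)² + (2.53)² + (3.41)² + (3.77)² + (1.34)² = 110.7683.
Posterior: Inv-Gamma(7.9 + 8/2, 14.8 + 110.7683/2) = Inv-Gamma(11.90, 70.18415).
Mode = β/(α+1) = 70.18415/12.90 = 5.4406.

5.4406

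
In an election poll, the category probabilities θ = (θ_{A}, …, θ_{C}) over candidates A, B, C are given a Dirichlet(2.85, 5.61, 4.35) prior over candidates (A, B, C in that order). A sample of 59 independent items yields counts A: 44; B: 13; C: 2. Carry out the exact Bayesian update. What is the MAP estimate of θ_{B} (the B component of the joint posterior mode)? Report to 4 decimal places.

The Dirichlet prior is conjugate to the Multinomial likelihood: each posterior αⱼ = prior αⱼ + observed count nⱼ.
Posterior concentration: (46.85, 18.61, 6.35), total = 71.81.
Joint mode component: (α_{B}−1)/(Σα−K) = 17.61/68.81 = 0.2559.

0.2559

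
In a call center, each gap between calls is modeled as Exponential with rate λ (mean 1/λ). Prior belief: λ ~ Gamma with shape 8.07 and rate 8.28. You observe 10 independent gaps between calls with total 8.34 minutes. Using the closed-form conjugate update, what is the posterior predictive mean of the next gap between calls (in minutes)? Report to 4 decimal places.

0.9736

With a Gamma(shape α, rate β) prior on the exponential rate λ, the posterior after n observations with total T = Σxᵢ is Gamma(α+n, β+T).
Posterior: Gamma(8.07+10, 8.28+8.34) = Gamma(18.07, 16.62).
The predictive distribution for the next observation is Lomax; its mean is β/(α−1) = 16.62/17.07 = 0.9736.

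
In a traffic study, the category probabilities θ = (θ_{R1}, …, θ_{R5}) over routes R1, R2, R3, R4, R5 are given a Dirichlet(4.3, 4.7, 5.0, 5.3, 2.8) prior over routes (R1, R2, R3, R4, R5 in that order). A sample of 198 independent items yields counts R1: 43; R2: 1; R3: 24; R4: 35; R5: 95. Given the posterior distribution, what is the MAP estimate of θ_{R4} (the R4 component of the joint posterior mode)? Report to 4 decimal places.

The Dirichlet prior is conjugate to the Multinomial likelihood: each posterior αⱼ = prior αⱼ + observed count nⱼ.
Posterior concentration: (47.3, 5.7, 29.0, 40.3, 97.8), total = 220.1.
Joint mode component: (α_{R4}−1)/(Σα−K) = 39.3/215.1 = 0.1827.

0.1827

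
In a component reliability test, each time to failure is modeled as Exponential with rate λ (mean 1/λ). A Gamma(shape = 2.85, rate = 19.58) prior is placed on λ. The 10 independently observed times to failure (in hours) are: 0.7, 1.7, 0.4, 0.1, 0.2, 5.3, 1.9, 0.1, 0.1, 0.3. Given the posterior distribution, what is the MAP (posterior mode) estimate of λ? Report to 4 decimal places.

With a Gamma(shape α, rate β) prior on the exponential rate λ, the posterior after n observations with total T = Σxᵢ is Gamma(α+n, β+T).
Sum of observations T = 10.8 hours; n = 10.
Posterior: Gamma(2.85+10, 19.58+10.8) = Gamma(12.85, 30.38).
Mode = (α−1)/β = 0.3901.

0.3901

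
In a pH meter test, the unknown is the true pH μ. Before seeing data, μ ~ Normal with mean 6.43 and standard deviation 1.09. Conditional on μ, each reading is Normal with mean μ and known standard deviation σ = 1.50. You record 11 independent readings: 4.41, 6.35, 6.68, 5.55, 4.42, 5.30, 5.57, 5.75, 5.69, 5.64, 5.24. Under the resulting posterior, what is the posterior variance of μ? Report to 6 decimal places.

For Normal data with known variance σ², a Normal(μ₀, σ₀²) prior on μ is conjugate. Posterior precision = 1/σ₀² + n/σ²; posterior mean is the precision-weighted average of μ₀ and x̄.
σ₀² = 1.09² = 1.1881, σ² = 1.50² = 2.25; σ² + n·σ₀² = 2.25 + 11·1.1881 = 15.3191.
Posterior precision = 1/σ₀² + n/σ² = 1/1.1881 + 11/2.25 = (σ² + n·σ₀²)/(σ₀²σ²) = 15.3191/(1.1881·2.25); posterior variance σₙ² = σ₀²σ²/(σ² + n·σ₀²) = 1.1881·2.25/15.3191 = 0.174503.

0.174503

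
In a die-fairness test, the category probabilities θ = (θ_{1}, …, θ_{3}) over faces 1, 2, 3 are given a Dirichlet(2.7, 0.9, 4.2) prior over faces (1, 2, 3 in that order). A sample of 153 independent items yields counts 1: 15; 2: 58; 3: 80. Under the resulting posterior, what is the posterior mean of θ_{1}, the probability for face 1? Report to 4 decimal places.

0.1101

The Dirichlet prior is conjugate to the Multinomial likelihood: each posterior αⱼ = prior αⱼ + observed count nⱼ.
Posterior concentration: (17.7, 58.9, 84.2), total = 160.8.
E[θ_{1}|data] = α_{1}/Σα = 17.7/160.8 = 0.1101.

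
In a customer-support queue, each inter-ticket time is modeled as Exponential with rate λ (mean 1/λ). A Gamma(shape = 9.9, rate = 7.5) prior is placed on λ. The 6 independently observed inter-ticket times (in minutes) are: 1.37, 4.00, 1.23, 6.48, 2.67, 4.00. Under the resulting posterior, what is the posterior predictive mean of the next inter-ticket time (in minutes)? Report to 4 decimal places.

With a Gamma(shape α, rate β) prior on the exponential rate λ, the posterior after n observations with total T = Σxᵢ is Gamma(α+n, β+T).
Sum of observations T = 19.75 minutes; n = 6.
Posterior: Gamma(9.9+6, 7.5+19.75) = Gamma(15.9, 27.25).
The predictive distribution for the next observation is Lomax; its mean is β/(α−1) = 27.25/14.9 = 1.8289.

1.8289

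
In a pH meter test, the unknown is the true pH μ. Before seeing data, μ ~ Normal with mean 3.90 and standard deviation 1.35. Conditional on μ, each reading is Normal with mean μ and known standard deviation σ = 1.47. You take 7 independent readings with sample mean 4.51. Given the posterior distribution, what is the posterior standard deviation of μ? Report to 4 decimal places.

For Normal data with known variance σ², a Normal(μ₀, σ₀²) prior on μ is conjugate. Posterior precision = 1/σ₀² + n/σ²; posterior mean is the precision-weighted average of μ₀ and x̄.
σ₀² = 1.35² = 1.8225, σ² = 1.47² = 2.1609; σ² + n·σ₀² = 2.1609 + 7·1.8225 = 14.9184.
Posterior precision = 1/σ₀² + n/σ² = 1/1.8225 + 7/2.1609 = (σ² + n·σ₀²)/(σ₀²σ²) = 14.9184/(1.8225·2.1609); posterior variance σₙ² = σ₀²σ²/(σ² + n·σ₀²) = 1.8225·2.1609/14.9184 = 0.263985.
Posterior SD = √σₙ² = √(1.8225·2.1609/14.9184) = 0.5138.

0.5138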